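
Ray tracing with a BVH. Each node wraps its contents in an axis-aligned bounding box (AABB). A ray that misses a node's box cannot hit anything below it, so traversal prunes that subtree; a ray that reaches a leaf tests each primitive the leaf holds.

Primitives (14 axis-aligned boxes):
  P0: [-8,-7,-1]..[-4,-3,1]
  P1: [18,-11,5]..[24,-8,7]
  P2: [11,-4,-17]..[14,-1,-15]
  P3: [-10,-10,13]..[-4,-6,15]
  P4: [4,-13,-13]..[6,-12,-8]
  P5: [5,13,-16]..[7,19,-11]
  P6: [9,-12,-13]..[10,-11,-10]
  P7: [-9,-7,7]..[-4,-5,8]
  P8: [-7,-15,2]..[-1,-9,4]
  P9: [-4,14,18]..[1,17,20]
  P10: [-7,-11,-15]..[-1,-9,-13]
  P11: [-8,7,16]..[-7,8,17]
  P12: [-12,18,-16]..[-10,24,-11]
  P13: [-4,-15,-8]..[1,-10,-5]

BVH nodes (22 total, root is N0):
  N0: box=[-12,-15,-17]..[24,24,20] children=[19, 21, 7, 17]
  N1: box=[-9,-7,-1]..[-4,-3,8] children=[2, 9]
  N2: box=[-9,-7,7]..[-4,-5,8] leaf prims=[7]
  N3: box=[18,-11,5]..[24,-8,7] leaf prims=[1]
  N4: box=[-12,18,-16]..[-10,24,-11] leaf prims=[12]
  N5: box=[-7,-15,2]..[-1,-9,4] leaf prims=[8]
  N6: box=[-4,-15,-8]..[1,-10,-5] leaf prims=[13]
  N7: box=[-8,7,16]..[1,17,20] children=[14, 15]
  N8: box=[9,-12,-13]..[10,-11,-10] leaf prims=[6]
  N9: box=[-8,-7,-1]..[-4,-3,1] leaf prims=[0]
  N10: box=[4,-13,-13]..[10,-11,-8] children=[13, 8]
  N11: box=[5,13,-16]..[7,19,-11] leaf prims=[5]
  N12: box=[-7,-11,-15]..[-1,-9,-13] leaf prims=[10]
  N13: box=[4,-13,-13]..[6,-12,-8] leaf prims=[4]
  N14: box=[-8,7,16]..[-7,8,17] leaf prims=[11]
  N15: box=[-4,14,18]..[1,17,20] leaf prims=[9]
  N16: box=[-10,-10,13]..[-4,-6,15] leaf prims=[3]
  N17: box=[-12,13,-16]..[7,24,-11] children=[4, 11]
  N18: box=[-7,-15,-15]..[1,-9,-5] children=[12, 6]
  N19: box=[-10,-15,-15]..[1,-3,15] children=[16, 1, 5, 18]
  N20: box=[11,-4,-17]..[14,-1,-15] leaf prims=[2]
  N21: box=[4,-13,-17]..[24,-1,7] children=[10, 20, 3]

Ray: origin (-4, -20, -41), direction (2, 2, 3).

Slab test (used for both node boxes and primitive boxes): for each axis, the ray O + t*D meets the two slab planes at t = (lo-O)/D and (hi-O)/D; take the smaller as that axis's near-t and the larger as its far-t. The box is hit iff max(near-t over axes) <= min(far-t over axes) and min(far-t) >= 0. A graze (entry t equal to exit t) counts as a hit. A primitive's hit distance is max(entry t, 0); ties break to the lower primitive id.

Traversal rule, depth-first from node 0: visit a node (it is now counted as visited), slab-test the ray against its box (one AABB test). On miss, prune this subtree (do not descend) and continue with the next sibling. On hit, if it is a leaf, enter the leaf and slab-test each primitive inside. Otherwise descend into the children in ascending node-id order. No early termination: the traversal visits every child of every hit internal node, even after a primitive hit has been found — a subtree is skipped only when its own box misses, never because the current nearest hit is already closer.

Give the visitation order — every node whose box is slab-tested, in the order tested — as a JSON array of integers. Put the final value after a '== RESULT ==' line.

Walk:
N0 x:[-4,14] y:[5/2,22] z:[8,61/3] -> hit [8,14], descend [7, 17, 19, 21]
  N7 x:[-2,5/2] y:[27/2,37/2] z:[19,61/3] -> miss, prune
  N17 x:[-4,11/2] y:[33/2,22] z:[25/3,10] -> miss, prune
  N19 x:[-3,5/2] y:[5/2,17/2] z:[26/3,56/3] -> miss, prune
  N21 x:[4,14] y:[7/2,19/2] z:[8,16] -> hit [8,19/2], descend [3, 10, 20]
    N3 x:[11,14] y:[9/2,6] z:[46/3,16] -> miss, prune
    N10 x:[4,7] y:[7/2,9/2] z:[28/3,11] -> miss, prune
    N20 x:[15/2,9] y:[8,19/2] z:[8,26/3] -> hit [8,26/3] leaf, test {P2@t=8}

Summary -> nodes [0, 7, 17, 19, 21, 3, 10, 20]; box-tests=8; leaf-entries=1; first=P2

== RESULT ==
[0, 7, 17, 19, 21, 3, 10, 20]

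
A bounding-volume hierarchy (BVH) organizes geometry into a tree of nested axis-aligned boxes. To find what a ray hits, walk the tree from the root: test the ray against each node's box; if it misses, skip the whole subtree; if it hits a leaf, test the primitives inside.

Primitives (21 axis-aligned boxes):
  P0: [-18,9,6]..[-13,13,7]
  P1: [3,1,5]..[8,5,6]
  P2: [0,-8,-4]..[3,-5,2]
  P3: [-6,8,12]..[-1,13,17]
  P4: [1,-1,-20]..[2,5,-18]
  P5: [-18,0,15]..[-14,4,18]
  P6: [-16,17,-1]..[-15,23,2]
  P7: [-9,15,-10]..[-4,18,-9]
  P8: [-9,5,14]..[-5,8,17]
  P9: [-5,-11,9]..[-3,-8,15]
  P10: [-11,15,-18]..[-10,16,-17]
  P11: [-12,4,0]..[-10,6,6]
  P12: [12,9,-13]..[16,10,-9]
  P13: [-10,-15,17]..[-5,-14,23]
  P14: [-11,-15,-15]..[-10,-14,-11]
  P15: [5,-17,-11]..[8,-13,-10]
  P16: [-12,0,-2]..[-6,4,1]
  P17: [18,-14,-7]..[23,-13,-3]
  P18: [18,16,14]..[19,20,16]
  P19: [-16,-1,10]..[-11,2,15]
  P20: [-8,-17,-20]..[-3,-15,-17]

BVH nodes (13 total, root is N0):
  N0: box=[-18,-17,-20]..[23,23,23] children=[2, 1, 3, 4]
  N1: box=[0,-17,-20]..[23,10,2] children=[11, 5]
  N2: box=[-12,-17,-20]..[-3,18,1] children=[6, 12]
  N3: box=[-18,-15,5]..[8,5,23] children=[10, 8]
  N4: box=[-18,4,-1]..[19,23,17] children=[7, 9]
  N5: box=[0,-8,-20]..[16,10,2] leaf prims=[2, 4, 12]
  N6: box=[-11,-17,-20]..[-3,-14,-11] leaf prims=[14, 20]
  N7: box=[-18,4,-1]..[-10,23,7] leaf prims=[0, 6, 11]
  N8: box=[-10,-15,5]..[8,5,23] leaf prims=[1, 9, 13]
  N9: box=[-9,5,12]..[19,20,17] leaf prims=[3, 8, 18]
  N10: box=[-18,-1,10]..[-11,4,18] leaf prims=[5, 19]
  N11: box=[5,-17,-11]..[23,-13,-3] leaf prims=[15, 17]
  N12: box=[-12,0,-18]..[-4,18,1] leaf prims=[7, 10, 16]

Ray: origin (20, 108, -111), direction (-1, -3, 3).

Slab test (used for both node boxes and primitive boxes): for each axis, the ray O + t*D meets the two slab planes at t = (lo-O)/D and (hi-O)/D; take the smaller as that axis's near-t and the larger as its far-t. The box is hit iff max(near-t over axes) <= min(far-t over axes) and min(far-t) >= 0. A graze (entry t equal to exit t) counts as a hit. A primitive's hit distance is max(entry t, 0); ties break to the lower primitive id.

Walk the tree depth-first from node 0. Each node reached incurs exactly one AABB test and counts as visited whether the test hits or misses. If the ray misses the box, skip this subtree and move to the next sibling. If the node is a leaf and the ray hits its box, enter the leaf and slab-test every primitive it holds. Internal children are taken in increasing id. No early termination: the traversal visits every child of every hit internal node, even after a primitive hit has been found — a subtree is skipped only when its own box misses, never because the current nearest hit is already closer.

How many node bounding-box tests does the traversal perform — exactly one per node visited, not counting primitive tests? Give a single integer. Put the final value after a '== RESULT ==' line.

Trace the traversal:
N0 x:[-3,38] y:[85/3,125/3] z:[91/3,134/3] -> hit [91/3,38], descend [1, 2, 3, 4]
  N1 x:[-3,20] y:[98/3,125/3] z:[91/3,113/3] -> miss, prune
  N2 x:[23,32] y:[30,125/3] z:[91/3,112/3] -> hit [91/3,32], descend [6, 12]
    N6 x:[23,31] y:[122/3,125/3] z:[91/3,100/3] -> miss, prune
    N12 x:[24,32] y:[30,36] z:[31,112/3] -> hit [31,32] leaf, test {P7(miss), P10@t=31, P16(miss)}
  N3 x:[12,38] y:[103/3,41] z:[116/3,134/3] -> miss, prune
  N4 x:[1,38] y:[85/3,104/3] z:[110/3,128/3] -> miss, prune

Visited [0, 1, 2, 6, 12, 3, 4]. Tests: 7 box, 1 leaf. Nearest: P10.

== RESULT ==
7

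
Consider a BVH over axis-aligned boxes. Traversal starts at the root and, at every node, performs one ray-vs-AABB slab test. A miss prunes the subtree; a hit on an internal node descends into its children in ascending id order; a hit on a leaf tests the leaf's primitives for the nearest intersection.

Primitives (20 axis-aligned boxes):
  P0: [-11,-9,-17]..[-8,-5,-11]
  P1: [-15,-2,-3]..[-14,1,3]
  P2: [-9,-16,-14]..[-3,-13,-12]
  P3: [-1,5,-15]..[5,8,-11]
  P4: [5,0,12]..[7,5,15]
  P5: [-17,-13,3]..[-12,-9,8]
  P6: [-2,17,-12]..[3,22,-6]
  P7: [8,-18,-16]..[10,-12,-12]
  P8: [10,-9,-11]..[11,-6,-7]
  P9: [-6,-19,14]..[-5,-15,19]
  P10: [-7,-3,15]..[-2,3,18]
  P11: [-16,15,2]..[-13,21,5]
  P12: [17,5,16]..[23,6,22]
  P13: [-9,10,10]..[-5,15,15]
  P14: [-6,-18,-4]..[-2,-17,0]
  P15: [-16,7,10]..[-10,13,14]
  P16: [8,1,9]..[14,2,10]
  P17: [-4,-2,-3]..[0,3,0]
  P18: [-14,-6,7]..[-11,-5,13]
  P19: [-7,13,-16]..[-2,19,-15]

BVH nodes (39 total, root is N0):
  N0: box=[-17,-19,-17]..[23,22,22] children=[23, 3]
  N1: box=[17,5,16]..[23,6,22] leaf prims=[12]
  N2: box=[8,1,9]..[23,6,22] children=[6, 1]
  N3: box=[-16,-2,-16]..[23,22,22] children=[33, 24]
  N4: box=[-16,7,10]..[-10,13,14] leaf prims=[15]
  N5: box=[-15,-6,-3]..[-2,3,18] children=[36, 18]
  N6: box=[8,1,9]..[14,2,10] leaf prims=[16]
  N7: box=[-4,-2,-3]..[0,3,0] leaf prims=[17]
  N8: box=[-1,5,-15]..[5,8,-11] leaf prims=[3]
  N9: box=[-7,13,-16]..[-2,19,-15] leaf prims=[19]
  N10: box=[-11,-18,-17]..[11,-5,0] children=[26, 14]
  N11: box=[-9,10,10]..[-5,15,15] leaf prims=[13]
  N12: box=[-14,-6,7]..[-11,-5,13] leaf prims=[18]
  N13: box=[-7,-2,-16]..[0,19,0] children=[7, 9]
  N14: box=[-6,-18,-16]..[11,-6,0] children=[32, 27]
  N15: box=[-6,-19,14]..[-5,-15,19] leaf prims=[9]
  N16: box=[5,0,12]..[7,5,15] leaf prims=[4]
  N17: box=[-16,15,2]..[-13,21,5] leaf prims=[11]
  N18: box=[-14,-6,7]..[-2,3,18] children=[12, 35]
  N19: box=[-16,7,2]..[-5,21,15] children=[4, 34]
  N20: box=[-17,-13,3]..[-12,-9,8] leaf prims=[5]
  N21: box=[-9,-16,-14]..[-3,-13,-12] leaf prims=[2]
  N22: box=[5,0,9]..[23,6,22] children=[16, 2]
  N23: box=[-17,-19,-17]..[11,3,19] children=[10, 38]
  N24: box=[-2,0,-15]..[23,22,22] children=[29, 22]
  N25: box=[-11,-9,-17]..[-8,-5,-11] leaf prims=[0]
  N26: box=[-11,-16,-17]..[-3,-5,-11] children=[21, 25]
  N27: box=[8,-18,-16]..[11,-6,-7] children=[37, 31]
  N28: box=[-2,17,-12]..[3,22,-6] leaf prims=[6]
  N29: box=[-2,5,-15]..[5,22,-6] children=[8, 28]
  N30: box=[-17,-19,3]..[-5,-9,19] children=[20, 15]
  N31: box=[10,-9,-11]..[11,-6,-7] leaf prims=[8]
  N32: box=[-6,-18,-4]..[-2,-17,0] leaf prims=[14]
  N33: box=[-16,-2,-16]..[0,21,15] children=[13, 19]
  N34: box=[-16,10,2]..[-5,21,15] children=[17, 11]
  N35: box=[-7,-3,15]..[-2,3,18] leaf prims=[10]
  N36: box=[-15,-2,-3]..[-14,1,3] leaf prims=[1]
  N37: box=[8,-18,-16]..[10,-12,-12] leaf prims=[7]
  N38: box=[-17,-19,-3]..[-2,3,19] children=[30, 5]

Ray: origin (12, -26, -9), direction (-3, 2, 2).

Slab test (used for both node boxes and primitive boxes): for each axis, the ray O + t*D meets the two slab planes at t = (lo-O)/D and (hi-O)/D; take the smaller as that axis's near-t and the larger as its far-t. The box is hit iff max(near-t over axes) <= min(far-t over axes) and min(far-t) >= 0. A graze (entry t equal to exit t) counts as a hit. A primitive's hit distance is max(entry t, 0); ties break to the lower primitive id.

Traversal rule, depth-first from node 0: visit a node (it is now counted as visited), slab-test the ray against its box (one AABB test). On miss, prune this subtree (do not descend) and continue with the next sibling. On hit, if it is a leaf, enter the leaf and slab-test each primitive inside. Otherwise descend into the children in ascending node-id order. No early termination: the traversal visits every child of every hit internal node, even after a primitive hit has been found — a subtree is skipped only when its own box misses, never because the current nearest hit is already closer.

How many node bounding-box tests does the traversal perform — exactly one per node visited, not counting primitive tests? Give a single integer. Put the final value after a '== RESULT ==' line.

Trace the traversal:
N0 x:[-11/3,29/3] y:[7/2,24] z:[-4,31/2] -> hit [7/2,29/3], descend [3, 23]
  N3 x:[-11/3,28/3] y:[12,24] z:[-7/2,31/2] -> miss, prune
  N23 x:[1/3,29/3] y:[7/2,29/2] z:[-4,14] -> hit [7/2,29/3], descend [10, 38]
    N10 x:[1/3,23/3] y:[4,21/2] z:[-4,9/2] -> hit [4,9/2], descend [14, 26]
      N14 x:[1/3,6] y:[4,10] z:[-7/2,9/2] -> hit [4,9/2], descend [27, 32]
        N27 x:[1/3,4/3] y:[4,10] z:[-7/2,1] -> miss, prune
        N32 x:[14/3,6] y:[4,9/2] z:[5/2,9/2] -> miss, prune
      N26 x:[5,23/3] y:[5,21/2] z:[-4,-1] -> miss, prune
    N38 x:[14/3,29/3] y:[7/2,29/2] z:[3,14] -> hit [14/3,29/3], descend [5, 30]
      N5 x:[14/3,9] y:[10,29/2] z:[3,27/2] -> miss, prune
      N30 x:[17/3,29/3] y:[7/2,17/2] z:[6,14] -> hit [6,17/2], descend [15, 20]
        N15 x:[17/3,6] y:[7/2,11/2] z:[23/2,14] -> miss, prune
        N20 x:[8,29/3] y:[13/2,17/2] z:[6,17/2] -> hit [8,17/2] leaf, test {P5@t=8}

Summary -> nodes [0, 3, 23, 10, 14, 27, 32, 26, 38, 5, 30, 15, 20]; box-tests=13; leaf-entries=1; first=P5

== RESULT ==
13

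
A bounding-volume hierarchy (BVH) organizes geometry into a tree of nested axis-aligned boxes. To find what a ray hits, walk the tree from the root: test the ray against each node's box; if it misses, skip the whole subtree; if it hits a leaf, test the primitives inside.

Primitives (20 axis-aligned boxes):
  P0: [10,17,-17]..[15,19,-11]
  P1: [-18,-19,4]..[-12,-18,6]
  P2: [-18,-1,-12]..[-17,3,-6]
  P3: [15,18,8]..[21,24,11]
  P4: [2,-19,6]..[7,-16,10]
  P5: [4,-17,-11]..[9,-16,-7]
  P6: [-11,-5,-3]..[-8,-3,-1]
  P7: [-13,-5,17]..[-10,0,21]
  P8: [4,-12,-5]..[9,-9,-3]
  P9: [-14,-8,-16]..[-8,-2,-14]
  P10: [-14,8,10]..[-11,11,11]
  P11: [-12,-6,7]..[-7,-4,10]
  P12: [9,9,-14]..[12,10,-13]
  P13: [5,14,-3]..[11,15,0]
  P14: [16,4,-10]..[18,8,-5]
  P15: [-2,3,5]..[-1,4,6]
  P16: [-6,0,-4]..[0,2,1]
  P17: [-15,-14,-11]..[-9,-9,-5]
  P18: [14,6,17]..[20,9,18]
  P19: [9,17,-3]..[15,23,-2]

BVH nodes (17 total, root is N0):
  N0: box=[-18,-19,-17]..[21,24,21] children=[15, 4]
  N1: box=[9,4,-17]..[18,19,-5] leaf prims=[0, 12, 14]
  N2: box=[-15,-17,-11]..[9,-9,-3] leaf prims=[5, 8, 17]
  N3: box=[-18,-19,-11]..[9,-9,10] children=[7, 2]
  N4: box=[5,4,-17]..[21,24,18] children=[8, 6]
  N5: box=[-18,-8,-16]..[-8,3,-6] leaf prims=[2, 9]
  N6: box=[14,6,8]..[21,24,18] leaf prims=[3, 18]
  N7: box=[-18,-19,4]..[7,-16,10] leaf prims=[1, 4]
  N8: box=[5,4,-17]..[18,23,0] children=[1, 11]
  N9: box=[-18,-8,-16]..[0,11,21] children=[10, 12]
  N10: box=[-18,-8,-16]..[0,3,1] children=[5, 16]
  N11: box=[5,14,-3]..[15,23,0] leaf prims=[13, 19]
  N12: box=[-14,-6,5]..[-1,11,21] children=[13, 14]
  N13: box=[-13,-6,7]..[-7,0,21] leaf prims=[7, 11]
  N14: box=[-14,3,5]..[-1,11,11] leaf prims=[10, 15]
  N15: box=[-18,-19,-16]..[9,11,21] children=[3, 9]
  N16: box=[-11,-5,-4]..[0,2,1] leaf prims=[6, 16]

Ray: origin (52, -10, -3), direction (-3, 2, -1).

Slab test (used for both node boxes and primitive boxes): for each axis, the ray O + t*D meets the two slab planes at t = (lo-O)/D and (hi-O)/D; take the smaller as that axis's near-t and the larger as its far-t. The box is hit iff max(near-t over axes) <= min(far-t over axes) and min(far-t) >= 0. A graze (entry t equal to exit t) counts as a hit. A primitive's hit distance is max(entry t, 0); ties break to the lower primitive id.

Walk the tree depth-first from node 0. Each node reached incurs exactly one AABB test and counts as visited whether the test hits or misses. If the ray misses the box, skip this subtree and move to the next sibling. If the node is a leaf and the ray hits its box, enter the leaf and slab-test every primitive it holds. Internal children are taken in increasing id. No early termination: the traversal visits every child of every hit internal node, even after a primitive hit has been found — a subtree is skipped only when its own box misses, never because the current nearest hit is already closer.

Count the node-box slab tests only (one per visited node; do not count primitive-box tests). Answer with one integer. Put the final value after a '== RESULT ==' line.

Walk:
N0 x:[31/3,70/3] y:[-9/2,17] z:[-24,14] -> hit [31/3,14], descend [4, 15]
  N4 x:[31/3,47/3] y:[7,17] z:[-21,14] -> hit [31/3,14], descend [6, 8]
    N6 x:[31/3,38/3] y:[8,17] z:[-21,-11] -> miss, prune
    N8 x:[34/3,47/3] y:[7,33/2] z:[-3,14] -> hit [34/3,14], descend [1, 11]
      N1 x:[34/3,43/3] y:[7,29/2] z:[2,14] -> hit [34/3,14] leaf, test {P0@t=27/2, P12(miss), P14(miss)}
      N11 x:[37/3,47/3] y:[12,33/2] z:[-3,0] -> miss, prune
  N15 x:[43/3,70/3] y:[-9/2,21/2] z:[-24,13] -> miss, prune

Summary -> nodes [0, 4, 6, 8, 1, 11, 15]; box-tests=7; leaf-entries=1; first=P0

== RESULT ==
7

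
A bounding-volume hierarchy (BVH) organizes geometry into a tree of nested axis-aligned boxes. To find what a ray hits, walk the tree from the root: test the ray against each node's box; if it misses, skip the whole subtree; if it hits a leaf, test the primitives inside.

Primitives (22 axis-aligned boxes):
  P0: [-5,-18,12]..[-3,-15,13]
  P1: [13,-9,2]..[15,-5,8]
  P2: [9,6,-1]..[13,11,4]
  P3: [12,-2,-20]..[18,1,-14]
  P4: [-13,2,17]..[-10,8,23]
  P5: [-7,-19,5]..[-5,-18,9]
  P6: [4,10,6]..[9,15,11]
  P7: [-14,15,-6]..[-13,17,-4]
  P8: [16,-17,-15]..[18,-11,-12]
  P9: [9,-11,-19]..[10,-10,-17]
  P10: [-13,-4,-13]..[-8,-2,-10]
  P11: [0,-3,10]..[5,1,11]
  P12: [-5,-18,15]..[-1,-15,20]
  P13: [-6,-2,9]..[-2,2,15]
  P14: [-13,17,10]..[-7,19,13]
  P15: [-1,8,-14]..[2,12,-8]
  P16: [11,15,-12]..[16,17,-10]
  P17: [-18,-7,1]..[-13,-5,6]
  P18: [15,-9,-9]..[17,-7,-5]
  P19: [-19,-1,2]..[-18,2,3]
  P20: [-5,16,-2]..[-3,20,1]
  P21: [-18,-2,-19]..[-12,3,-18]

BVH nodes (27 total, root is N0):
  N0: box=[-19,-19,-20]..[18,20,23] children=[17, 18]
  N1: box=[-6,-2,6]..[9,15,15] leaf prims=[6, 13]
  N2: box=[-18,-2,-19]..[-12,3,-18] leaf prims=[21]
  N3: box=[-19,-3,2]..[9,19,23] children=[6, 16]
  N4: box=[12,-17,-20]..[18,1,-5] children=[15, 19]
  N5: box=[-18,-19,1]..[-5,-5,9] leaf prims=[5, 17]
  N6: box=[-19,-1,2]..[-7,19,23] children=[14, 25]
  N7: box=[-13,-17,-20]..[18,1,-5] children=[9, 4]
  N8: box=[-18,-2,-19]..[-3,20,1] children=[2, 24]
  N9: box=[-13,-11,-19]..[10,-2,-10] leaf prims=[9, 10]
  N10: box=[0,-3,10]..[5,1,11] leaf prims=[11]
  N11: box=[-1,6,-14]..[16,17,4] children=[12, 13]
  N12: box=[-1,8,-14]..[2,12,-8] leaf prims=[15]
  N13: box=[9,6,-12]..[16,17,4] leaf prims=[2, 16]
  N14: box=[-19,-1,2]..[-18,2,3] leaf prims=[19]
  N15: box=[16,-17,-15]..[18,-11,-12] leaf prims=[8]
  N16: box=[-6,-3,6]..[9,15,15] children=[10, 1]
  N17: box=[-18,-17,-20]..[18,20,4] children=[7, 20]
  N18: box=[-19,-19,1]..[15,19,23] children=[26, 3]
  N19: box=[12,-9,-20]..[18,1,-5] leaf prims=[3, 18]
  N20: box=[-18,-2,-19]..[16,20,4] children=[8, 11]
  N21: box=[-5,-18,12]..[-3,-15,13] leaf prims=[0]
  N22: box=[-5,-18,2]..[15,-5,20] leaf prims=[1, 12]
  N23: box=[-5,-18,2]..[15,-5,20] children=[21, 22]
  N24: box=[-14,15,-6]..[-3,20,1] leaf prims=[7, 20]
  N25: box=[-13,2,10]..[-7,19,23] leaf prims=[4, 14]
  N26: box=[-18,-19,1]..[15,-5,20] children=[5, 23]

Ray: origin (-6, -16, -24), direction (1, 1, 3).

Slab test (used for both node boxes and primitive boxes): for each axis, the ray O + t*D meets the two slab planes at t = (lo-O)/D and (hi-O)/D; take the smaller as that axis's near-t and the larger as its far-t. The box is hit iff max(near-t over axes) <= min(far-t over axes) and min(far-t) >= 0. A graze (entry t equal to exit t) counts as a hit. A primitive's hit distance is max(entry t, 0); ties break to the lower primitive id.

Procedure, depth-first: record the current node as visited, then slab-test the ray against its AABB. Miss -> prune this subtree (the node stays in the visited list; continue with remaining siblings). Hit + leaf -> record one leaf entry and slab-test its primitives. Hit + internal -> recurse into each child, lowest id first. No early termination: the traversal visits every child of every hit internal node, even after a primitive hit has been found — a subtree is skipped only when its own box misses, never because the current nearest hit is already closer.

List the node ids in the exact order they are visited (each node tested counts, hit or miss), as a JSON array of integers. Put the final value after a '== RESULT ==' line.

Traverse from the root:
N0 x:[-13,24] y:[-3,36] z:[4/3,47/3] -> hit [4/3,47/3], descend [17, 18]
  N17 x:[-12,24] y:[-1,36] z:[4/3,28/3] -> hit [4/3,28/3], descend [7, 20]
    N7 x:[-7,24] y:[-1,17] z:[4/3,19/3] -> hit [4/3,19/3], descend [4, 9]
      N4 x:[18,24] y:[-1,17] z:[4/3,19/3] -> miss, prune
      N9 x:[-7,16] y:[5,14] z:[5/3,14/3] -> miss, prune
    N20 x:[-12,22] y:[14,36] z:[5/3,28/3] -> miss, prune
  N18 x:[-13,21] y:[-3,35] z:[25/3,47/3] -> hit [25/3,47/3], descend [3, 26]
    N3 x:[-13,15] y:[13,35] z:[26/3,47/3] -> hit [13,15], descend [6, 16]
      N6 x:[-13,-1] y:[15,35] z:[26/3,47/3] -> miss, prune
      N16 x:[0,15] y:[13,31] z:[10,13] -> hit [13,13], descend [1, 10]
        N1 x:[0,15] y:[14,31] z:[10,13] -> miss, prune
        N10 x:[6,11] y:[13,17] z:[34/3,35/3] -> miss, prune
    N26 x:[-12,21] y:[-3,11] z:[25/3,44/3] -> hit [25/3,11], descend [5, 23]
      N5 x:[-12,1] y:[-3,11] z:[25/3,11] -> miss, prune
      N23 x:[1,21] y:[-2,11] z:[26/3,44/3] -> hit [26/3,11], descend [21, 22]
        N21 x:[1,3] y:[-2,1] z:[12,37/3] -> miss, prune
        N22 x:[1,21] y:[-2,11] z:[26/3,44/3] -> hit [26/3,11] leaf, test {P1(miss), P12(miss)}

17 AABB tests over nodes [0, 17, 7, 4, 9, 20, 18, 3, 6, 16, 1, 10, 26, 5, 23, 21, 22]; 1 leaf entered; closest miss.

== RESULT ==
[0, 17, 7, 4, 9, 20, 18, 3, 6, 16, 1, 10, 26, 5, 23, 21, 22]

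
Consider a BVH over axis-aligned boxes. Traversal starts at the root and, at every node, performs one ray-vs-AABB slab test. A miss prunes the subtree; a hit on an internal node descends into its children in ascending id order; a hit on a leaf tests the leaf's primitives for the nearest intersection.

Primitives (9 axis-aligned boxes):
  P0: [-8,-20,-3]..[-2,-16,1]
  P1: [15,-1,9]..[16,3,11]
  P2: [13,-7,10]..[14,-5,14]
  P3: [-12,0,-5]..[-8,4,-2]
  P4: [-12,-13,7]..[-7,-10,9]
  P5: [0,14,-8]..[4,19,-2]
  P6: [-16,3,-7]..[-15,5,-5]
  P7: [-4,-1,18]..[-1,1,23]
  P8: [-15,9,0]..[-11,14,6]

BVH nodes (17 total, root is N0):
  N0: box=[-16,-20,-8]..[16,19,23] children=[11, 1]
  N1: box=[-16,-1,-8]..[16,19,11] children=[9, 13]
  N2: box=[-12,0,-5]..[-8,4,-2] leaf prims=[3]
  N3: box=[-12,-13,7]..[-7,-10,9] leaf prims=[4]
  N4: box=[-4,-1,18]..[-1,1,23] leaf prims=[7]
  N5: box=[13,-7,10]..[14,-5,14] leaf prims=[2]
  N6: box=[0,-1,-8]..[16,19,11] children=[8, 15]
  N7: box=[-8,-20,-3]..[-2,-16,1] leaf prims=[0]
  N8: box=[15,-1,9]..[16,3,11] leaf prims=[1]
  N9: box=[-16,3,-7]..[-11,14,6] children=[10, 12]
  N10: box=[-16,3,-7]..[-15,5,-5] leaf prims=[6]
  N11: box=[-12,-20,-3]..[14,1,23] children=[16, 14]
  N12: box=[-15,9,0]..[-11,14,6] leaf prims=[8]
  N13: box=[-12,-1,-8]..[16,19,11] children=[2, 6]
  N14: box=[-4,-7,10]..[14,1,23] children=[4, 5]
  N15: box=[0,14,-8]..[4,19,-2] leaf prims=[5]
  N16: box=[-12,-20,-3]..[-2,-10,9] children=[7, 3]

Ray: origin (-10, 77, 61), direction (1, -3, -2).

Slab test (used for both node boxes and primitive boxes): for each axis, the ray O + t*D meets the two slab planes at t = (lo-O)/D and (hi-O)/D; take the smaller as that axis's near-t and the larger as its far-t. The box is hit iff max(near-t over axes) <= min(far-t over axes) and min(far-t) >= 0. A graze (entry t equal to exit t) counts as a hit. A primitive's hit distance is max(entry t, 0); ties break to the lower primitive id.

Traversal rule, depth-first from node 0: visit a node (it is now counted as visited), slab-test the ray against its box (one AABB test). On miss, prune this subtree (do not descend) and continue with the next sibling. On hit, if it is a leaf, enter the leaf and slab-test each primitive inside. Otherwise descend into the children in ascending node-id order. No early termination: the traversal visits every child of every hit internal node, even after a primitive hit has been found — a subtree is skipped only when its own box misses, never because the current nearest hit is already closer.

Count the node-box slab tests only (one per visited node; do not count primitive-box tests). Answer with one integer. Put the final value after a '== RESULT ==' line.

Walk:
N0 x:[-6,26] y:[58/3,97/3] z:[19,69/2] -> hit [58/3,26], descend [1, 11]
  N1 x:[-6,26] y:[58/3,26] z:[25,69/2] -> hit [25,26], descend [9, 13]
    N9 x:[-6,-1] y:[21,74/3] z:[55/2,34] -> miss, prune
    N13 x:[-2,26] y:[58/3,26] z:[25,69/2] -> hit [25,26], descend [2, 6]
      N2 x:[-2,2] y:[73/3,77/3] z:[63/2,33] -> miss, prune
      N6 x:[10,26] y:[58/3,26] z:[25,69/2] -> hit [25,26], descend [8, 15]
        N8 x:[25,26] y:[74/3,26] z:[25,26] -> hit [25,26] leaf, test {P1@t=25}
        N15 x:[10,14] y:[58/3,21] z:[63/2,69/2] -> miss, prune
  N11 x:[-2,24] y:[76/3,97/3] z:[19,32] -> miss, prune

Summary -> nodes [0, 1, 9, 13, 2, 6, 8, 15, 11]; box-tests=9; leaf-entries=1; first=P1

== RESULT ==
9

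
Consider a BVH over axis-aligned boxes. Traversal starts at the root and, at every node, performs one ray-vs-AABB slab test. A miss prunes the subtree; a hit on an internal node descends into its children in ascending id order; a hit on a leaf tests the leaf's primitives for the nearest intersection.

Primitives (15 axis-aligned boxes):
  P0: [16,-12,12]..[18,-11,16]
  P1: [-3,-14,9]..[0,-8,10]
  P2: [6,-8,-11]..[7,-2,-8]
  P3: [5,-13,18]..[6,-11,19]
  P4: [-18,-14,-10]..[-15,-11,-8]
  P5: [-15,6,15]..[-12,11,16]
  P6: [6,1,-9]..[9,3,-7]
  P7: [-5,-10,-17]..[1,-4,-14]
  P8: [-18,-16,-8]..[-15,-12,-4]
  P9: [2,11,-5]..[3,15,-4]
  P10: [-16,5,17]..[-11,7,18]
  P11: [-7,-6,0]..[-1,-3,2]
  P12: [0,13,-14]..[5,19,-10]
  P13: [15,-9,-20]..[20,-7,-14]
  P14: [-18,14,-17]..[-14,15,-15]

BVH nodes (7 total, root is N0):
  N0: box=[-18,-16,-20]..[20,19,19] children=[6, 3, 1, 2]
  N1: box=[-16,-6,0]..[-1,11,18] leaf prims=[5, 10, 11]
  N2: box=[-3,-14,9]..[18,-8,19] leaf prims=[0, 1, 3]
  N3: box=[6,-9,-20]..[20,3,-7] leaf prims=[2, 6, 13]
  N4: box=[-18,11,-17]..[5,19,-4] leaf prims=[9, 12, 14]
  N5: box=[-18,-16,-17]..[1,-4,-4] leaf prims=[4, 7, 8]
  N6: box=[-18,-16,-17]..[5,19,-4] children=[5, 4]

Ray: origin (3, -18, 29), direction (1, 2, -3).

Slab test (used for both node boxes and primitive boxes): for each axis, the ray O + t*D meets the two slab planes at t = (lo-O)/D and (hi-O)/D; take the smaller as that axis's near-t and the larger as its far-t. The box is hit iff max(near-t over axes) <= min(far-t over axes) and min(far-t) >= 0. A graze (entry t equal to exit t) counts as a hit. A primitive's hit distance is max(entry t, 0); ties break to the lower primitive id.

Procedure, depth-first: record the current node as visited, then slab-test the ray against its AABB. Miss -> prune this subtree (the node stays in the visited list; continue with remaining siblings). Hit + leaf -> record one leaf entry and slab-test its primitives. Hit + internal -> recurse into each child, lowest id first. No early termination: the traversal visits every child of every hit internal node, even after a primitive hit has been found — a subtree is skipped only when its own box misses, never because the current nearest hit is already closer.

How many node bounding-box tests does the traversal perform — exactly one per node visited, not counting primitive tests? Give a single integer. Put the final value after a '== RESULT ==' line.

Walk:
N0 x:[-21,17] y:[1,37/2] z:[10/3,49/3] -> hit [10/3,49/3], descend [1, 2, 3, 6]
  N1 x:[-19,-4] y:[6,29/2] z:[11/3,29/3] -> miss, prune
  N2 x:[-6,15] y:[2,5] z:[10/3,20/3] -> hit [10/3,5] leaf, test {P0(miss), P1(miss), P3(miss)}
  N3 x:[3,17] y:[9/2,21/2] z:[12,49/3] -> miss, prune
  N6 x:[-21,2] y:[1,37/2] z:[11,46/3] -> miss, prune

Summary -> nodes [0, 1, 2, 3, 6]; box-tests=5; leaf-entries=1; first=miss

== RESULT ==
5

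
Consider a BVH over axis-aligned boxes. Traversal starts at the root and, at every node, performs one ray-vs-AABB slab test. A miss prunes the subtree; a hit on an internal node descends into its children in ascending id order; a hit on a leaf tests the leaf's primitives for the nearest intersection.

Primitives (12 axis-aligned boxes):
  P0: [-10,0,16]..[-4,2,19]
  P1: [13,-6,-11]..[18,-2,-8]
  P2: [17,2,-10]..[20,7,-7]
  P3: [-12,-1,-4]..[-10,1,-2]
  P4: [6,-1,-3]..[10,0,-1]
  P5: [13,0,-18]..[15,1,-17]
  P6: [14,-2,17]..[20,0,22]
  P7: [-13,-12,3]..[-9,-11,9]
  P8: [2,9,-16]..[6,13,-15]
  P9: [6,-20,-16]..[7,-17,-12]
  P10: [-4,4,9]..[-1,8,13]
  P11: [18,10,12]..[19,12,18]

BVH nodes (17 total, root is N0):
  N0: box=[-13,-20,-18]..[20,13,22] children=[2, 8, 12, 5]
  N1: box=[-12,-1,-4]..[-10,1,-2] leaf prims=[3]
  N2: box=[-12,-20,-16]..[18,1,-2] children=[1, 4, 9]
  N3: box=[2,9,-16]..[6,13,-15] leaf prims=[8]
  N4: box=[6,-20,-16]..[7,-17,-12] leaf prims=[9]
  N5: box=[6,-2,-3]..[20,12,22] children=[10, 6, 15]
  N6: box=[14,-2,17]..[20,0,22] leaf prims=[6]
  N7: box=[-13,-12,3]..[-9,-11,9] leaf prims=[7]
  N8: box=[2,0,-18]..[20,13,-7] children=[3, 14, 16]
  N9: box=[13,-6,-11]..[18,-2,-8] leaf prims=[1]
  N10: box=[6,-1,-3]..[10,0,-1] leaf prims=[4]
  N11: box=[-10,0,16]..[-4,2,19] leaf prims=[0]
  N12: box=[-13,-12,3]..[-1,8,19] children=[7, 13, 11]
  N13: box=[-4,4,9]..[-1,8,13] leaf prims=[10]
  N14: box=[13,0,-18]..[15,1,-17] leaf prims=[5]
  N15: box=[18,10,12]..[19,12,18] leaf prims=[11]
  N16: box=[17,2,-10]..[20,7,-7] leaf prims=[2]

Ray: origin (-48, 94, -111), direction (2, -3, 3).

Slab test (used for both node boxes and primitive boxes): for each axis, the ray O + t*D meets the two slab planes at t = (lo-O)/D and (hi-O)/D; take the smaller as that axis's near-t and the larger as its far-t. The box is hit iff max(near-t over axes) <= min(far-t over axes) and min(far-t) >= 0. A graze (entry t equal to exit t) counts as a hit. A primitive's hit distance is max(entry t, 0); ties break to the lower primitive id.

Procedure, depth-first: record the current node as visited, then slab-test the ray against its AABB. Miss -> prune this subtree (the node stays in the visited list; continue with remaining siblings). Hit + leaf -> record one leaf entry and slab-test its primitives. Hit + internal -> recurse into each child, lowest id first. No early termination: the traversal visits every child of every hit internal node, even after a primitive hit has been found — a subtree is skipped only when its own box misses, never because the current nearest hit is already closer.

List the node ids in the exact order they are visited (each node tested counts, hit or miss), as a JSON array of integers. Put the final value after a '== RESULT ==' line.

Traverse from the root:
N0 x:[35/2,34] y:[27,38] z:[31,133/3] -> hit [31,34], descend [2, 5, 8, 12]
  N2 x:[18,33] y:[31,38] z:[95/3,109/3] -> hit [95/3,33], descend [1, 4, 9]
    N1 x:[18,19] y:[31,95/3] z:[107/3,109/3] -> miss, prune
    N4 x:[27,55/2] y:[37,38] z:[95/3,33] -> miss, prune
    N9 x:[61/2,33] y:[32,100/3] z:[100/3,103/3] -> miss, prune
  N5 x:[27,34] y:[82/3,32] z:[36,133/3] -> miss, prune
  N8 x:[25,34] y:[27,94/3] z:[31,104/3] -> hit [31,94/3], descend [3, 14, 16]
    N3 x:[25,27] y:[27,85/3] z:[95/3,32] -> miss, prune
    N14 x:[61/2,63/2] y:[31,94/3] z:[31,94/3] -> hit [31,94/3] leaf, test {P5@t=31}
    N16 x:[65/2,34] y:[29,92/3] z:[101/3,104/3] -> miss, prune
  N12 x:[35/2,47/2] y:[86/3,106/3] z:[38,130/3] -> miss, prune

Summary -> nodes [0, 2, 1, 4, 9, 5, 8, 3, 14, 16, 12]; box-tests=11; leaf-entries=1; first=P5

== RESULT ==
[0, 2, 1, 4, 9, 5, 8, 3, 14, 16, 12]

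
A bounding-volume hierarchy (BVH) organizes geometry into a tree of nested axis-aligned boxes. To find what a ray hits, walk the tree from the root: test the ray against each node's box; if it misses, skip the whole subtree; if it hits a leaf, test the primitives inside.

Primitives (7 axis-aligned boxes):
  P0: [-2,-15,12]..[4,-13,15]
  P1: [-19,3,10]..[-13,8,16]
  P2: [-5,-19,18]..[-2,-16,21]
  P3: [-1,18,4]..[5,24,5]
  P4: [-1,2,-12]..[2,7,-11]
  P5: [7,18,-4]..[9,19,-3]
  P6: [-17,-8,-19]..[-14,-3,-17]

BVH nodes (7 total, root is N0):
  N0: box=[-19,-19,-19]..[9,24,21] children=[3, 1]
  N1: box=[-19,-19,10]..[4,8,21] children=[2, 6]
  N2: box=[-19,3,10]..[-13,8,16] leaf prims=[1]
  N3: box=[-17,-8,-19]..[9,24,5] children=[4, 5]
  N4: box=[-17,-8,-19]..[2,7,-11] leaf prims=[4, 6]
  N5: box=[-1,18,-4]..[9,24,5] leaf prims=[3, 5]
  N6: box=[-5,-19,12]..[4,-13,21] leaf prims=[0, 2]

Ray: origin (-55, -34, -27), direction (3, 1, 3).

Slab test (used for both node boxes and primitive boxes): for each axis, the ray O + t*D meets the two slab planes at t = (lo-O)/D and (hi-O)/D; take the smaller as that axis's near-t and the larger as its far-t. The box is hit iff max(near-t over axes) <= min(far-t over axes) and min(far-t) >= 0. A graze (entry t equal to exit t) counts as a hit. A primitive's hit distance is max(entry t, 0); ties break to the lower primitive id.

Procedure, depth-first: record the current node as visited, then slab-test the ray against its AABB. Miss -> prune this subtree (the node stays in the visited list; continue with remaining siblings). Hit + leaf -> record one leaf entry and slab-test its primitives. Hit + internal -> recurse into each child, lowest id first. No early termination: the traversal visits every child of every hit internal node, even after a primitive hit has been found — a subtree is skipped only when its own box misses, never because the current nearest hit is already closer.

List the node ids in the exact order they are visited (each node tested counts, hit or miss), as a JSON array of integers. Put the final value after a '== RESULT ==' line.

Trace the traversal:
N0 x:[12,64/3] y:[15,58] z:[8/3,16] -> hit [15,16], descend [1, 3]
  N1 x:[12,59/3] y:[15,42] z:[37/3,16] -> hit [15,16], descend [2, 6]
    N2 x:[12,14] y:[37,42] z:[37/3,43/3] -> miss, prune
    N6 x:[50/3,59/3] y:[15,21] z:[13,16] -> miss, prune
  N3 x:[38/3,64/3] y:[26,58] z:[8/3,32/3] -> miss, prune

order=[0, 1, 2, 6, 3]  |boxes|=5  |leaves|=0  hit=miss

== RESULT ==
[0, 1, 2, 6, 3]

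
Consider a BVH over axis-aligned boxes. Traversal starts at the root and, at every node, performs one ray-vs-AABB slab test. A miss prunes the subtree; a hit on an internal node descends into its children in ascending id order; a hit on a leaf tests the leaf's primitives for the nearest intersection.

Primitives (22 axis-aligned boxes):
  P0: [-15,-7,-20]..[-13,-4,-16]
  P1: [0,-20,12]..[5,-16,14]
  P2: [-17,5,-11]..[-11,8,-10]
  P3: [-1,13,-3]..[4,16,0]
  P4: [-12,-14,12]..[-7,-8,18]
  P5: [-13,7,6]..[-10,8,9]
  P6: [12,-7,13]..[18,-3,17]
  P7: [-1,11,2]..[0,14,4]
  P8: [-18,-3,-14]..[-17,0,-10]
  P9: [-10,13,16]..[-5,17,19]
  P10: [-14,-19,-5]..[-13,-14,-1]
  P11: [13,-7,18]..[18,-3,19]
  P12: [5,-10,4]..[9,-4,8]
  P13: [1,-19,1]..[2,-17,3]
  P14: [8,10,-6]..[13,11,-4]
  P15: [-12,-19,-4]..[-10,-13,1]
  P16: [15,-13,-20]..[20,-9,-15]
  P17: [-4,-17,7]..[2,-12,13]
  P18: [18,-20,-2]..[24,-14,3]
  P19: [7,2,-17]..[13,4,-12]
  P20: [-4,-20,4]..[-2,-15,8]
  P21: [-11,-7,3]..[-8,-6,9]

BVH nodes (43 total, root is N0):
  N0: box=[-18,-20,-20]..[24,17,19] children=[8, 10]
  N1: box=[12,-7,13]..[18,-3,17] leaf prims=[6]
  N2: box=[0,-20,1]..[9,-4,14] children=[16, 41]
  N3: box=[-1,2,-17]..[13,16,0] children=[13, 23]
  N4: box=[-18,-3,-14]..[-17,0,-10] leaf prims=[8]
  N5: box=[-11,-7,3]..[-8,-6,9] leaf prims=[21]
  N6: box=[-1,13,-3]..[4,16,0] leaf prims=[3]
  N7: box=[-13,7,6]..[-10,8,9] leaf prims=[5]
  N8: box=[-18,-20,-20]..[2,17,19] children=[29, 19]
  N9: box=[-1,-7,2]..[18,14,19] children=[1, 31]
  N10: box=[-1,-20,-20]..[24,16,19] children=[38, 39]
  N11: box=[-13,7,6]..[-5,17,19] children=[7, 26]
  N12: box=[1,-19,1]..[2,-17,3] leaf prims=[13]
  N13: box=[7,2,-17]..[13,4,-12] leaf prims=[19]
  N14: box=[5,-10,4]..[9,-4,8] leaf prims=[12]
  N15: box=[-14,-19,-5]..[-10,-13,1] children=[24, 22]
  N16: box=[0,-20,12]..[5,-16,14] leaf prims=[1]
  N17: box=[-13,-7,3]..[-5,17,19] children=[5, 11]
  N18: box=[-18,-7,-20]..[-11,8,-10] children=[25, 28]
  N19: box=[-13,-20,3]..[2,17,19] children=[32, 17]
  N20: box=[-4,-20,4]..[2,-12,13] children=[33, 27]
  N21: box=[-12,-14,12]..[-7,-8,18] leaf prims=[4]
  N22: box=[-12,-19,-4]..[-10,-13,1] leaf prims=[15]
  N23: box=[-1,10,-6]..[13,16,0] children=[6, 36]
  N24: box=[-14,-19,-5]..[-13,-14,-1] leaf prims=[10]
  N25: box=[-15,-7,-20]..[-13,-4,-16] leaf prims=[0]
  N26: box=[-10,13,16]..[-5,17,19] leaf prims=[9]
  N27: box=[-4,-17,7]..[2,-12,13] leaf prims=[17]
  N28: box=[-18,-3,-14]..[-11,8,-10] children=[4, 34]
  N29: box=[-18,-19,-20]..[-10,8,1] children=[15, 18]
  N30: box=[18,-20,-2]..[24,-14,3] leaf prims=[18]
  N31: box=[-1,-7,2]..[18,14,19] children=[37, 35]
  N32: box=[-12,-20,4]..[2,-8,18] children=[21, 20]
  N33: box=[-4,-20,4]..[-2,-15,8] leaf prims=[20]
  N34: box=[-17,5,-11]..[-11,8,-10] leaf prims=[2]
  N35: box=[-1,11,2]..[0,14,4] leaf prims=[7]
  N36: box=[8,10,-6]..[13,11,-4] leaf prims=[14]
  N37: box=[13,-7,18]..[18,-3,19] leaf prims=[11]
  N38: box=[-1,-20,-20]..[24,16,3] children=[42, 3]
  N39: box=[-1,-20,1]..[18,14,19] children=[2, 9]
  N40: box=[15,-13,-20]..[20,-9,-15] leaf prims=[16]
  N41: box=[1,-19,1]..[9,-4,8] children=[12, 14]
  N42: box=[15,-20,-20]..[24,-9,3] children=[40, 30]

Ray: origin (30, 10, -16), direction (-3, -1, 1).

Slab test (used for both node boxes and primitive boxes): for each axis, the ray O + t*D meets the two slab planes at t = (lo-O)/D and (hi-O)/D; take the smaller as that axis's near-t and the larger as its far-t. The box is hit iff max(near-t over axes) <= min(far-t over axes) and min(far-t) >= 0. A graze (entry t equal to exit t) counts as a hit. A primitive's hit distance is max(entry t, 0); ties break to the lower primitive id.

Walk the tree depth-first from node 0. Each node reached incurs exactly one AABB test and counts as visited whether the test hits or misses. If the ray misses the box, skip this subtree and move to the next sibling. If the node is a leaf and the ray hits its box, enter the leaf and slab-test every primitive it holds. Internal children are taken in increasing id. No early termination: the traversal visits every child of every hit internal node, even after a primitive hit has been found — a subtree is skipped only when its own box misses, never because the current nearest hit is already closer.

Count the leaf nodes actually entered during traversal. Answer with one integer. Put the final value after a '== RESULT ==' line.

Traverse from the root:
N0 x:[2,16] y:[-7,30] z:[-4,35] -> hit [2,16], descend [8, 10]
  N8 x:[28/3,16] y:[-7,30] z:[-4,35] -> hit [28/3,16], descend [19, 29]
    N19 x:[28/3,43/3] y:[-7,30] z:[19,35] -> miss, prune
    N29 x:[40/3,16] y:[2,29] z:[-4,17] -> hit [40/3,16], descend [15, 18]
      N15 x:[40/3,44/3] y:[23,29] z:[11,17] -> miss, prune
      N18 x:[41/3,16] y:[2,17] z:[-4,6] -> miss, prune
  N10 x:[2,31/3] y:[-6,30] z:[-4,35] -> hit [2,31/3], descend [38, 39]
    N38 x:[2,31/3] y:[-6,30] z:[-4,19] -> hit [2,31/3], descend [3, 42]
      N3 x:[17/3,31/3] y:[-6,8] z:[-1,16] -> hit [17/3,8], descend [13, 23]
        N13 x:[17/3,23/3] y:[6,8] z:[-1,4] -> miss, prune
        N23 x:[17/3,31/3] y:[-6,0] z:[10,16] -> miss, prune
      N42 x:[2,5] y:[19,30] z:[-4,19] -> miss, prune
    N39 x:[4,31/3] y:[-4,30] z:[17,35] -> miss, prune

Visited [0, 8, 19, 29, 15, 18, 10, 38, 3, 13, 23, 42, 39]. Tests: 13 box, 0 leaf. Nearest: miss.

== RESULT ==
0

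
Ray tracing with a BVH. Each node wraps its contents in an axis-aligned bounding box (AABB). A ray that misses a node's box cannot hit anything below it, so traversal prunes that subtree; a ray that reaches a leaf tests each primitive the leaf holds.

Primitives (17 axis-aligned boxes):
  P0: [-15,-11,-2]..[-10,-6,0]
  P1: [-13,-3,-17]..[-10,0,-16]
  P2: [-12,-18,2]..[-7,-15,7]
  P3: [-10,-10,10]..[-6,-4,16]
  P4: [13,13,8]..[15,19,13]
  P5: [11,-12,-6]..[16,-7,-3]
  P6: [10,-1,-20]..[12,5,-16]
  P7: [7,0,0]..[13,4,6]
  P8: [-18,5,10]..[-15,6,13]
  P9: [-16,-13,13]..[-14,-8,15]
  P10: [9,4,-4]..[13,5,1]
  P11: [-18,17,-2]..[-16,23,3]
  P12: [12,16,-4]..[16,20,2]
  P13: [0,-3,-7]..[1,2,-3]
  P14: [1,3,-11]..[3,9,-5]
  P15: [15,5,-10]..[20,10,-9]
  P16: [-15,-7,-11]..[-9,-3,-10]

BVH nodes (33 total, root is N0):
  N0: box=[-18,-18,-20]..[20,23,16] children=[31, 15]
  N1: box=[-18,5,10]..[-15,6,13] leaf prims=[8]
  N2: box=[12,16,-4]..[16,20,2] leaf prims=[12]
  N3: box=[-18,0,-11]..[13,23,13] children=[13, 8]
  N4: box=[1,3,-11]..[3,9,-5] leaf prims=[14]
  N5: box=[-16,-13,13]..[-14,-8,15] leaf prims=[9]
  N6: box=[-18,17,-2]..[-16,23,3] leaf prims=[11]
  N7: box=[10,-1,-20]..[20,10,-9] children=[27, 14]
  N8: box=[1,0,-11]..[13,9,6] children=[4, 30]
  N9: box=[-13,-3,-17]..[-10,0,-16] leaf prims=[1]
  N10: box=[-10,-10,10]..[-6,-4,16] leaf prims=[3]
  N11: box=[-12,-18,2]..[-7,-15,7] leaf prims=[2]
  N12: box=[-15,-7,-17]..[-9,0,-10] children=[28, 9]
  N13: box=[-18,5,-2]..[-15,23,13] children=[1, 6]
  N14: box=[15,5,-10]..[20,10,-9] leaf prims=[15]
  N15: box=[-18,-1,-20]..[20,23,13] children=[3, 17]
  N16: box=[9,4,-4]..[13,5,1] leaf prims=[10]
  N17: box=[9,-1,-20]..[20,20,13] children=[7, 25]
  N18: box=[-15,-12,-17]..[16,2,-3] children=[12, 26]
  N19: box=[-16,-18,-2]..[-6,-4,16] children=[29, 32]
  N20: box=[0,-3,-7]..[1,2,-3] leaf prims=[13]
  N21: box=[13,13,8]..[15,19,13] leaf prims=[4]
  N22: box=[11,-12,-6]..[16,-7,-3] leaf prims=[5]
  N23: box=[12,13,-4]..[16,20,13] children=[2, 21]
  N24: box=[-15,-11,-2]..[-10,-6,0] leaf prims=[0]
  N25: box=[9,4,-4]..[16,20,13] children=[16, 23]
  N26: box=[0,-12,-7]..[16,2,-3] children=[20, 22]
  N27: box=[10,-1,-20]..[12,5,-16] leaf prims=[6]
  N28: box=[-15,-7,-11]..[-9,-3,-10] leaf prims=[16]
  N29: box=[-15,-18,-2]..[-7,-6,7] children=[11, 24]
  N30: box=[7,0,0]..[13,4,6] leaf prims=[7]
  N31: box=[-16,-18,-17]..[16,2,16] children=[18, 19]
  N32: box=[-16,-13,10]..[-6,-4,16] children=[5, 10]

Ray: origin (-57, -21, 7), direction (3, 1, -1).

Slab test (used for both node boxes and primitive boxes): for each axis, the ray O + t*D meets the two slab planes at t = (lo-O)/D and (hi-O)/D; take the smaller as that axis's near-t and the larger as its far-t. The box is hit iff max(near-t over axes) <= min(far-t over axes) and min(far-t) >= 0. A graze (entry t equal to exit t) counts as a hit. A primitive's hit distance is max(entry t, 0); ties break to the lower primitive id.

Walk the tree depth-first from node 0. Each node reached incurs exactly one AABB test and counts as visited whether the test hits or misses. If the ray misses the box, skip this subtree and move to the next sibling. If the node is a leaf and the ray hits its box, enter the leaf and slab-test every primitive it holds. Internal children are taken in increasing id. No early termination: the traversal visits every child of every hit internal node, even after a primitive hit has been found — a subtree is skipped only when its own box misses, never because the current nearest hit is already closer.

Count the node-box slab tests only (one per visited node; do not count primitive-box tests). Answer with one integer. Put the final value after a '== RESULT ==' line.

Trace the traversal:
N0 x:[13,77/3] y:[3,44] z:[-9,27] -> hit [13,77/3], descend [15, 31]
  N15 x:[13,77/3] y:[20,44] z:[-6,27] -> hit [20,77/3], descend [3, 17]
    N3 x:[13,70/3] y:[21,44] z:[-6,18] -> miss, prune
    N17 x:[22,77/3] y:[20,41] z:[-6,27] -> hit [22,77/3], descend [7, 25]
      N7 x:[67/3,77/3] y:[20,31] z:[16,27] -> hit [67/3,77/3], descend [14, 27]
        N14 x:[24,77/3] y:[26,31] z:[16,17] -> miss, prune
        N27 x:[67/3,23] y:[20,26] z:[23,27] -> hit [23,23] leaf, test {P6@t=23}
      N25 x:[22,73/3] y:[25,41] z:[-6,11] -> miss, prune
  N31 x:[41/3,73/3] y:[3,23] z:[-9,24] -> hit [41/3,23], descend [18, 19]
    N18 x:[14,73/3] y:[9,23] z:[10,24] -> hit [14,23], descend [12, 26]
      N12 x:[14,16] y:[14,21] z:[17,24] -> miss, prune
      N26 x:[19,73/3] y:[9,23] z:[10,14] -> miss, prune
    N19 x:[41/3,17] y:[3,17] z:[-9,9] -> miss, prune

Summary -> nodes [0, 15, 3, 17, 7, 14, 27, 25, 31, 18, 12, 26, 19]; box-tests=13; leaf-entries=1; first=P6

== RESULT ==
13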